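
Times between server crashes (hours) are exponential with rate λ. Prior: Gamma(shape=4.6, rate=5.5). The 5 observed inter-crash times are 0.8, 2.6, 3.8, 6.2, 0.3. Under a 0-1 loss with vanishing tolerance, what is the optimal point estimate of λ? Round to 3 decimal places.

0.448

Σ times = 13.7. Posterior: Gamma(shape = 4.6+5 = 9.6, rate = 5.5+13.7 = 19.2).
Mode = (α−1)/β = 8.6/19.2 = 0.448.
Mean = α/β = 9.6/19.2 = 0.500.
This is the posterior mode — the MAP estimate.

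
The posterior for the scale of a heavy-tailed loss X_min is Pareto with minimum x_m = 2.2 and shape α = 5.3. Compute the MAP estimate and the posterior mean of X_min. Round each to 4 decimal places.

MAP = 2.2000, posterior mean = 2.7116

The Pareto density is strictly decreasing on [x_m, ∞), so the mode is x_m = 2.2000.
Mean = α·x_m/(α−1) = 5.3·2.2/4.3 = 2.7116.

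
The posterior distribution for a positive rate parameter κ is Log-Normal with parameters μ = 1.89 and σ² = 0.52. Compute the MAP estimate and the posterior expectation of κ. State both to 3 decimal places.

MAP = 3.935; posterior mean = 8.585

Mode = exp(μ − σ²) = exp(1.37) = 3.935.
Mean = exp(μ + σ²/2) = exp(2.150) = 8.585.
Right-skewed posterior ⇒ mode < mean.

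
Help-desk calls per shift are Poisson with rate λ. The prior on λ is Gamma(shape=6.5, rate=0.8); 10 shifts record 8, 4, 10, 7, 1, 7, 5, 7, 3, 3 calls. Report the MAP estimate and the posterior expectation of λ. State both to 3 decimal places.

MAP = 5.602; posterior mean = 5.694

Σ counts = 55. Posterior: Gamma(shape = 6.5+55 = 61.5, rate = 0.8+10 = 10.8).
Mode = (α−1)/β = 60.5/10.8 = 5.602.
Mean = α/β = 61.5/10.8 = 5.694.
Right-skewed posterior ⇒ mode < mean.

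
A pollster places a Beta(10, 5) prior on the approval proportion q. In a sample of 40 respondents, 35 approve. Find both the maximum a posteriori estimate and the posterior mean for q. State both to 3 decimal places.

MAP: 0.830. Posterior mean: 0.818.

Posterior: Beta(10+35, 5+5) = Beta(45, 10).
Mode = (45−1)/(45+10−2) = 44/53 = 0.830.
Mean = 45/(45+10) = 45/55 = 0.818.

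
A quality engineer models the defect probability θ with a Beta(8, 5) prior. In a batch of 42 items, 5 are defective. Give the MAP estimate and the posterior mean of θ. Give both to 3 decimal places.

Posterior: Beta(8+5, 5+37) = Beta(13, 42).
Mode = (13−1)/(13+42−2) = 12/53 = 0.226.
Mean = 13/(13+42) = 13/55 = 0.236.

MAP = 0.226; posterior mean = 0.236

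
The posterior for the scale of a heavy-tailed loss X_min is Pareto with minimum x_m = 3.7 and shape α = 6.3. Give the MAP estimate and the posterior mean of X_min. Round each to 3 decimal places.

The Pareto density is strictly decreasing on [x_m, ∞), so the mode is x_m = 3.700.
Mean = α·x_m/(α−1) = 6.3·3.7/5.3 = 4.398.
Right-skewed posterior ⇒ mode < mean.

X_min_MAP = 3.700, E[X_min|data] = 4.398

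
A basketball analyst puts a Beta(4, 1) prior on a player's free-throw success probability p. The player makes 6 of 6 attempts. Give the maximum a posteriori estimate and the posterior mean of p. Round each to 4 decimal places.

MAP = 1.0000, posterior mean = 0.9091

Posterior: Beta(4+6, 1+0) = Beta(10, 1).
Since β = 1 ≤ 1 and α > 1, the Beta density is monotone increasing on [0,1]; the mode is at 1.
Mean = 10/(10+1) = 0.9091.
Left-skewed posterior ⇒ mean < mode.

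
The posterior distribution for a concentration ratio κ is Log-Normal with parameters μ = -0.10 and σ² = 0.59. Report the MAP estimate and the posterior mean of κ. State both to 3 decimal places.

Mode = exp(μ − σ²) = exp(-0.69) = 0.502.
Mean = exp(μ + σ²/2) = exp(0.195) = 1.215.
The mean is pulled above the mode by the posterior's right skew.

MAP = 0.502; posterior mean = 1.215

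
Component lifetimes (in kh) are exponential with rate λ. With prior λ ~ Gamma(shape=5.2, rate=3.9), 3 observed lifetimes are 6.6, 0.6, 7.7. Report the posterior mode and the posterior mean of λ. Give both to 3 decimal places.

Σ times = 14.9. Posterior: Gamma(shape = 5.2+3 = 8.2, rate = 3.9+14.9 = 18.8).
Mode = (α−1)/β = 7.2/18.8 = 0.383.
Mean = α/β = 8.2/18.8 = 0.436.

MAP = 0.383; posterior mean = 0.436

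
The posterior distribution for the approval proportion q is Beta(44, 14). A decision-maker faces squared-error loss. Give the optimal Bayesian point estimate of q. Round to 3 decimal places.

0.759

Mode = (44−1)/(44+14−2) = 43/56 = 0.768.
Mean = 44/(44+14) = 44/58 = 0.759.
Squared-error loss ⇒ the optimal estimator is the posterior mean.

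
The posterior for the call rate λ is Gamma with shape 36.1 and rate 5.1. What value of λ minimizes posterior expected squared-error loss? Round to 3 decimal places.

Mode = (α−1)/β = 35.1/5.1 = 6.882.
Mean = α/β = 36.1/5.1 = 7.078.
Squared-error loss ⇒ the optimal estimator is the posterior mean.

7.078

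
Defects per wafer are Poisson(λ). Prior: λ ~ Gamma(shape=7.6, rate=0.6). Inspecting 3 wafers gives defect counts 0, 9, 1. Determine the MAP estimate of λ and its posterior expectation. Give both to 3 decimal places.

Σ counts = 10. Posterior: Gamma(shape = 7.6+10 = 17.6, rate = 0.6+3 = 3.6).
Mode = (α−1)/β = 16.6/3.6 = 4.611.
Mean = α/β = 17.6/3.6 = 4.889.

MAP estimate = 4.611, posterior expectation = 4.889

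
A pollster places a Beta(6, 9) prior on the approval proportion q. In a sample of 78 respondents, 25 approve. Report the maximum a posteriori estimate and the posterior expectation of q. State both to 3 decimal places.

Posterior: Beta(6+25, 9+53) = Beta(31, 62).
Mode = (31−1)/(31+62−2) = 30/91 = 0.330.
Mean = 31/(31+62) = 31/93 = 0.333.
The mean is pulled above the mode by the posterior's right skew.

q_MAP = 0.330, E[q|data] = 0.333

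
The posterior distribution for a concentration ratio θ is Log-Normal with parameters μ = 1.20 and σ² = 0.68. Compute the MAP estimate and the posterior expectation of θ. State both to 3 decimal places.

MAP estimate = 1.682, posterior expectation = 4.665

Mode = exp(μ − σ²) = exp(0.52) = 1.682.
Mean = exp(μ + σ²/2) = exp(1.540) = 4.665.
Mean > mode: the posterior has a right tail.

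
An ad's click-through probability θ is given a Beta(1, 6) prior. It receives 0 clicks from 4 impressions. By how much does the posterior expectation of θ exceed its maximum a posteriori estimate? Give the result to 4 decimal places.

Posterior: Beta(1+0, 6+4) = Beta(1, 10).
Since α = 1 ≤ 1 and β > 1, the Beta density is monotone decreasing on [0,1]; the mode is at 0.
Mean = 1/(1+10) = 0.0909.
Difference = 0.0909 − 0.0000 = 0.0909.

0.0909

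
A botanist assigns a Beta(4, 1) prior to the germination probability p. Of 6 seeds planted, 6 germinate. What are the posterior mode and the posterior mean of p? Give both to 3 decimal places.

MAP: 1.000. Posterior mean: 0.909.

Posterior: Beta(4+6, 1+0) = Beta(10, 1).
Since β = 1 ≤ 1 and α > 1, the Beta density is monotone increasing on [0,1]; the mode is at 1.
Mean = 10/(10+1) = 0.909.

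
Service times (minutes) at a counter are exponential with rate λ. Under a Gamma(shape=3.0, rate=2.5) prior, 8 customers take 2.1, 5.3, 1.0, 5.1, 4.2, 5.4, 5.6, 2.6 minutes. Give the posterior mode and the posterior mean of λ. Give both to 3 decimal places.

MAP: 0.296. Posterior mean: 0.325.

Σ times = 31.3. Posterior: Gamma(shape = 3.0+8 = 11.0, rate = 2.5+31.3 = 33.8).
Mode = (α−1)/β = 10.0/33.8 = 0.296.
Mean = α/β = 11.0/33.8 = 0.325.
The posterior is right-skewed, so the mean exceeds the mode.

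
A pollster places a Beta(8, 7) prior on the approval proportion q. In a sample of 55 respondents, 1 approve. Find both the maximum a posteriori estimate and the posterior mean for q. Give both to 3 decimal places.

Posterior: Beta(8+1, 7+54) = Beta(9, 61).
Mode = (9−1)/(9+61−2) = 8/68 = 0.118.
Mean = 9/(9+61) = 9/70 = 0.129.
Mean > mode: the posterior has a right tail.

MAP: 0.118. Posterior mean: 0.129.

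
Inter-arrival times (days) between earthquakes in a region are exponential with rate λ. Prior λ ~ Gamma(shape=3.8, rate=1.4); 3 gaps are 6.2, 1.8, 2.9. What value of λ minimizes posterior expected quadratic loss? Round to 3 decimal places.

0.553

Σ times = 10.9. Posterior: Gamma(shape = 3.8+3 = 6.8, rate = 1.4+10.9 = 12.3).
Mode = (α−1)/β = 5.8/12.3 = 0.472.
Mean = α/β = 6.8/12.3 = 0.553.
Quadratic loss ⇒ the optimal estimator is the posterior mean.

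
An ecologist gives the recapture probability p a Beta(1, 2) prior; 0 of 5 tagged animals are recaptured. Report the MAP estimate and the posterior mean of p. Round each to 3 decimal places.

p_MAP = 0.000, E[p|data] = 0.125

Posterior: Beta(1+0, 2+5) = Beta(1, 7).
Since α = 1 ≤ 1 and β > 1, the Beta density is monotone decreasing on [0,1]; the mode is at 0.
Mean = 1/(1+7) = 0.125.
Mean > mode: the posterior has a right tail.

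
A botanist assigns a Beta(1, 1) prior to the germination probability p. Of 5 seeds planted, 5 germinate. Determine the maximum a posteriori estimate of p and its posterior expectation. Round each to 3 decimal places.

Posterior: Beta(1+5, 1+0) = Beta(6, 1).
Since β = 1 ≤ 1 and α > 1, the Beta density is monotone increasing on [0,1]; the mode is at 1.
Mean = 6/(6+1) = 0.857.

MAP: 1.000. Posterior mean: 0.857.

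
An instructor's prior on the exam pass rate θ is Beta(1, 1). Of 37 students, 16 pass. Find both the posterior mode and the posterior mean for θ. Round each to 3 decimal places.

MAP: 0.432. Posterior mean: 0.436.

Posterior: Beta(1+16, 1+21) = Beta(17, 22).
Mode = (17−1)/(17+22−2) = 16/37 = 0.432.
With a flat prior the MAP equals the MLE, 16/37.
Mean = 17/(17+22) = 17/39 = 0.436.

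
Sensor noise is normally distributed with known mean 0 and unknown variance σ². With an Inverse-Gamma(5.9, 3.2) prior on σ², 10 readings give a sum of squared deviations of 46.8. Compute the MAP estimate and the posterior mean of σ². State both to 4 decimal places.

Posterior: Inverse-Gamma(shape = 5.9+10/2 = 10.9, scale = 3.2+46.8/2 = 26.6).
Mode = β/(α+1) = 26.6/11.9 = 2.2353.
Mean = β/(α−1) = 26.6/9.9 = 2.6869.

MAP estimate = 2.2353, posterior mean = 2.6869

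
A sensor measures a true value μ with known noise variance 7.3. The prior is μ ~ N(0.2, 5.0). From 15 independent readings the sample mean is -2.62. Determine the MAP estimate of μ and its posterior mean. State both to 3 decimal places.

Posterior for μ is Normal. Precision-weighted mean: (1/5.0·0.2 + 15/7.3·-2.62) / (1/5.0 + 15/7.3) = -2.370.
A Normal posterior is symmetric, so mode = mean.

MAP = -2.370, posterior mean = -2.370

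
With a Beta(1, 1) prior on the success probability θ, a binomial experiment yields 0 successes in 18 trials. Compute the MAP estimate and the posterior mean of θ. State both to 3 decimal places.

MAP = 0.000; posterior mean = 0.050

Posterior: Beta(1+0, 1+18) = Beta(1, 19).
Since α = 1 ≤ 1 and β > 1, the Beta density is monotone decreasing on [0,1]; the mode is at 0.
Mean = 1/(1+19) = 0.050.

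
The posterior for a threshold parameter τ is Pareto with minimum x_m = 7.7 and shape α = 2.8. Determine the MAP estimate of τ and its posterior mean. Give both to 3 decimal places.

MAP = 7.700; posterior mean = 11.978

The Pareto density is strictly decreasing on [x_m, ∞), so the mode is x_m = 7.700.
Mean = α·x_m/(α−1) = 2.8·7.7/1.8 = 11.978.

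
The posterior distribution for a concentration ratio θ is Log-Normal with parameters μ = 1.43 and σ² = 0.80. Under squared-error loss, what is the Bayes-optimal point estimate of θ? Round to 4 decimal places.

6.2339

Mode = exp(μ − σ²) = exp(0.63) = 1.8776.
Mean = exp(μ + σ²/2) = exp(1.830) = 6.2339.
Squared-error loss ⇒ the optimal estimator is the posterior mean.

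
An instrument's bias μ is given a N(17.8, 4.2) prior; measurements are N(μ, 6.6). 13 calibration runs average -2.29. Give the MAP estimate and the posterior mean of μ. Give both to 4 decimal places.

MAP = -0.1234, posterior mean = -0.1234

Posterior for μ is Normal. Precision-weighted mean: (1/4.2·17.8 + 13/6.6·-2.29) / (1/4.2 + 13/6.6) = -0.1234.
A Normal posterior is symmetric, so mode = mean.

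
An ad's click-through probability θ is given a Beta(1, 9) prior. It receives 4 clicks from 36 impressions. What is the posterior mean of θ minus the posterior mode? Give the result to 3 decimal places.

Posterior: Beta(1+4, 9+32) = Beta(5, 41).
Mode = (5−1)/(5+41−2) = 4/44 = 0.091.
Mean = 5/(5+41) = 5/46 = 0.109.
Difference = 0.109 − 0.091 = 0.018.

0.018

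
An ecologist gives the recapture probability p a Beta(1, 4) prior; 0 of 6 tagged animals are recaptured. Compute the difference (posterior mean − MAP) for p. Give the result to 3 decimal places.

Posterior: Beta(1+0, 4+6) = Beta(1, 10).
Since α = 1 ≤ 1 and β > 1, the Beta density is monotone decreasing on [0,1]; the mode is at 0.
Mean = 1/(1+10) = 0.091.
Difference = 0.091 − 0.000 = 0.091.

0.091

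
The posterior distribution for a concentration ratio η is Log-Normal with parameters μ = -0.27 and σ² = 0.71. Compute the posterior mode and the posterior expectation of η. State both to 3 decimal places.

Mode = exp(μ − σ²) = exp(-0.98) = 0.375.
Mean = exp(μ + σ²/2) = exp(0.085) = 1.089.

η_MAP = 0.375, E[η|data] = 1.089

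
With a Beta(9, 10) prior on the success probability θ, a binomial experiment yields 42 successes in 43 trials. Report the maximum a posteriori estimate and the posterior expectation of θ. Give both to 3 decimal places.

θ_MAP = 0.833, E[θ|data] = 0.823

Posterior: Beta(9+42, 10+1) = Beta(51, 11).
Mode = (51−1)/(51+11−2) = 50/60 = 0.833.
Mean = 51/(51+11) = 51/62 = 0.823.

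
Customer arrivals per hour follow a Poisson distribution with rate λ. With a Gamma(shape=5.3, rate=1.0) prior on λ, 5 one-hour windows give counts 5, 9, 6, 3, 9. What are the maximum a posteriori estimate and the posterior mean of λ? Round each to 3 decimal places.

Σ counts = 32. Posterior: Gamma(shape = 5.3+32 = 37.3, rate = 1.0+5 = 6.0).
Mode = (α−1)/β = 36.3/6.0 = 6.050.
Mean = α/β = 37.3/6.0 = 6.217.

MAP = 6.050; posterior mean = 6.217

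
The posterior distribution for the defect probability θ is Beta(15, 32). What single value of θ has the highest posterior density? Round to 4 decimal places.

Mode = (15−1)/(15+32−2) = 14/45 = 0.3111.
Mean = 15/(15+32) = 15/47 = 0.3191.
This is the posterior mode — the MAP estimate.

0.3111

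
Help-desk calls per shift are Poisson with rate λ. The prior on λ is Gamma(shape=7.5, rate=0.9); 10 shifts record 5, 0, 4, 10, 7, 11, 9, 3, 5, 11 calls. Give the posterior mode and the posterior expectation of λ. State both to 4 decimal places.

λ_MAP = 6.5596, E[λ|data] = 6.6514

Σ counts = 65. Posterior: Gamma(shape = 7.5+65 = 72.5, rate = 0.9+10 = 10.9).
Mode = (α−1)/β = 71.5/10.9 = 6.5596.
Mean = α/β = 72.5/10.9 = 6.6514.
Right-skewed posterior ⇒ mode < mean.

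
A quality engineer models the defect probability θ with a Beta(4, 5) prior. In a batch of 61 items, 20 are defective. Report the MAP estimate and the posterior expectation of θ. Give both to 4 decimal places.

Posterior: Beta(4+20, 5+41) = Beta(24, 46).
Mode = (24−1)/(24+46−2) = 23/68 = 0.3382.
Mean = 24/(24+46) = 24/70 = 0.3429.
Mean > mode: the posterior has a right tail.

θ_MAP = 0.3382, E[θ|data] = 0.3429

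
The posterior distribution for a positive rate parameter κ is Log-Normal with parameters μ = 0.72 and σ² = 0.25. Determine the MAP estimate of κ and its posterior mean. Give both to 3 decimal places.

Mode = exp(μ − σ²) = exp(0.47) = 1.600.
Mean = exp(μ + σ²/2) = exp(0.845) = 2.328.
Mean > mode: the posterior has a right tail.

MAP = 1.600, posterior mean = 2.328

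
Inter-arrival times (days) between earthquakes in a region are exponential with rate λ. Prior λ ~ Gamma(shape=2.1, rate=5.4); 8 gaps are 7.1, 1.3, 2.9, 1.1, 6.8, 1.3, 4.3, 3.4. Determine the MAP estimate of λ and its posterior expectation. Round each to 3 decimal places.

λ_MAP = 0.271, E[λ|data] = 0.301

Σ times = 28.2. Posterior: Gamma(shape = 2.1+8 = 10.1, rate = 5.4+28.2 = 33.6).
Mode = (α−1)/β = 9.1/33.6 = 0.271.
Mean = α/β = 10.1/33.6 = 0.301.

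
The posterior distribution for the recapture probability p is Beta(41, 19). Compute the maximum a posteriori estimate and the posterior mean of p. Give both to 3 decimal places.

Mode = (41−1)/(41+19−2) = 40/58 = 0.690.
Mean = 41/(41+19) = 41/60 = 0.683.
The mean is pulled below the mode by the posterior's left skew.

MAP = 0.690, posterior mean = 0.683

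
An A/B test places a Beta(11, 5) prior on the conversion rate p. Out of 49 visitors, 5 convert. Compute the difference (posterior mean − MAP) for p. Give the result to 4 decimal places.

Posterior: Beta(11+5, 5+44) = Beta(16, 49).
Mode = (16−1)/(16+49−2) = 15/63 = 0.2381.
Mean = 16/(16+49) = 16/65 = 0.2462.
Difference = 0.2462 − 0.2381 = 0.0081.
The posterior is right-skewed, so the mean exceeds the mode.

0.0081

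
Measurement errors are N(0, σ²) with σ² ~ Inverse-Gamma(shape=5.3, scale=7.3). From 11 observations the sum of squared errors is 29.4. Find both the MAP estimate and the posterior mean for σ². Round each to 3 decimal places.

Posterior: Inverse-Gamma(shape = 5.3+11/2 = 10.8, scale = 7.3+29.4/2 = 22.0).
Mode = β/(α+1) = 22.0/11.8 = 1.864.
Mean = β/(α−1) = 22.0/9.8 = 2.245.
Right-skewed posterior ⇒ mode < mean.

MAP = 1.864; posterior mean = 2.245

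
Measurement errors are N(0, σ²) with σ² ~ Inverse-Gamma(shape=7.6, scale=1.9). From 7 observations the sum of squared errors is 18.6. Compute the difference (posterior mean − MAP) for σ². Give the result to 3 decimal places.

0.183

Posterior: Inverse-Gamma(shape = 7.6+7/2 = 11.1, scale = 1.9+18.6/2 = 11.2).
Mode = β/(α+1) = 11.2/12.1 = 0.926.
Mean = β/(α−1) = 11.2/10.1 = 1.109.
Difference = 1.109 − 0.926 = 0.183.
Mean > mode: the posterior has a right tail.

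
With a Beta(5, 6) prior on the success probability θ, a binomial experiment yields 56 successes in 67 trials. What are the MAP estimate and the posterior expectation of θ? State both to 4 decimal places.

MAP estimate = 0.7895, posterior expectation = 0.7821

Posterior: Beta(5+56, 6+11) = Beta(61, 17).
Mode = (61−1)/(61+17−2) = 60/76 = 0.7895.
Mean = 61/(61+17) = 61/78 = 0.7821.
Mode > mean: the posterior has a left tail.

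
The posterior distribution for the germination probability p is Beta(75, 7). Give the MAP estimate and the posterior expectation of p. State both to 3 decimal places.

MAP = 0.925, posterior mean = 0.915

Mode = (75−1)/(75+7−2) = 74/80 = 0.925.
Mean = 75/(75+7) = 75/82 = 0.915.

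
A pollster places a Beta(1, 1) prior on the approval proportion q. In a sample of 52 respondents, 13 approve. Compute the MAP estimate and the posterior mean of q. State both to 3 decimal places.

Posterior: Beta(1+13, 1+39) = Beta(14, 40).
Mode = (14−1)/(14+40−2) = 13/52 = 0.250.
With a flat prior the MAP equals the MLE, 13/52.
Mean = 14/(14+40) = 14/54 = 0.259.
Right-skewed posterior ⇒ mode < mean.

MAP: 0.250. Posterior mean: 0.259.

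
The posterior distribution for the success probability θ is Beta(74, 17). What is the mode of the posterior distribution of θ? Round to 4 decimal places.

Mode = (74−1)/(74+17−2) = 73/89 = 0.8202.
Mean = 74/(74+17) = 74/91 = 0.8132.
This is the posterior mode — the MAP estimate.

0.8202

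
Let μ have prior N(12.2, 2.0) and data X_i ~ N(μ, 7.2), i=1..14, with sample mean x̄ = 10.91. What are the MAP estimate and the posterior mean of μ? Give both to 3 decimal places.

Posterior for μ is Normal. Precision-weighted mean: (1/2.0·12.2 + 14/7.2·10.91) / (1/2.0 + 14/7.2) = 11.174.
A Normal posterior is symmetric, so mode = mean.

μ_MAP = 11.174, E[μ|data] = 11.174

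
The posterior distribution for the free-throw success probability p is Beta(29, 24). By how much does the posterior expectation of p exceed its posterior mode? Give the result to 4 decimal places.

-0.0018

Mode = (29−1)/(29+24−2) = 28/51 = 0.5490.
Mean = 29/(29+24) = 29/53 = 0.5472.
Difference = 0.5472 − 0.5490 = -0.0018.
The posterior is left-skewed, so the mode exceeds the mean.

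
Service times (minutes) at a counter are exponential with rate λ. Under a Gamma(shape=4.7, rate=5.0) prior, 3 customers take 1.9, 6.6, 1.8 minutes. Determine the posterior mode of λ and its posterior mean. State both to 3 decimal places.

Σ times = 10.3. Posterior: Gamma(shape = 4.7+3 = 7.7, rate = 5.0+10.3 = 15.3).
Mode = (α−1)/β = 6.7/15.3 = 0.438.
Mean = α/β = 7.7/15.3 = 0.503.
Mean > mode: the posterior has a right tail.

MAP = 0.438, posterior mean = 0.503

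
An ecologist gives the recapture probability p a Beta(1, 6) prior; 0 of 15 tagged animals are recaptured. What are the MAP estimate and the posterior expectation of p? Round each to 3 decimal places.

MAP = 0.000; posterior mean = 0.045

Posterior: Beta(1+0, 6+15) = Beta(1, 21).
Since α = 1 ≤ 1 and β > 1, the Beta density is monotone decreasing on [0,1]; the mode is at 0.
Mean = 1/(1+21) = 0.045.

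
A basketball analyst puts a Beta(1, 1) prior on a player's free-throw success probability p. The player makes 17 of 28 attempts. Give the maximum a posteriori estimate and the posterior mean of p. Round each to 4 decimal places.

Posterior: Beta(1+17, 1+11) = Beta(18, 12).
Mode = (18−1)/(18+12−2) = 17/28 = 0.6071.
With a flat prior the MAP equals the MLE, 17/28.
Mean = 18/(18+12) = 18/30 = 0.6000.
The posterior is left-skewed, so the mode exceeds the mean.

maximum a posteriori estimate = 0.6071, posterior mean = 0.6000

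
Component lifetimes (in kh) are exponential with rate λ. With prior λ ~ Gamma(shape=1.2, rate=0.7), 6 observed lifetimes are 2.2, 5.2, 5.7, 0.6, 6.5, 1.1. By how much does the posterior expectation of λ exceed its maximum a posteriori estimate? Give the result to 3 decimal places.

0.045

Σ times = 21.3. Posterior: Gamma(shape = 1.2+6 = 7.2, rate = 0.7+21.3 = 22.0).
Mode = (α−1)/β = 6.2/22.0 = 0.282.
Mean = α/β = 7.2/22.0 = 0.327.
Difference = 0.327 − 0.282 = 0.045.
Mean > mode: the posterior has a right tail.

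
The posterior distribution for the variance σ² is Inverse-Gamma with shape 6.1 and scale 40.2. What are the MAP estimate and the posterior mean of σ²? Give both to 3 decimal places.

Mode = β/(α+1) = 40.2/7.1 = 5.662.
Mean = β/(α−1) = 40.2/5.1 = 7.882.
Mean > mode: the posterior has a right tail.

MAP: 5.662. Posterior mean: 7.882.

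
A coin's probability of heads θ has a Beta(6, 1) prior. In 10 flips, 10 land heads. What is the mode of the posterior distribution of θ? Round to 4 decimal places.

1.0000

Posterior: Beta(6+10, 1+0) = Beta(16, 1).
Since β = 1 ≤ 1 and α > 1, the Beta density is monotone increasing on [0,1]; the mode is at 1.
Mean = 16/(16+1) = 0.9412.
This is the posterior mode — the MAP estimate.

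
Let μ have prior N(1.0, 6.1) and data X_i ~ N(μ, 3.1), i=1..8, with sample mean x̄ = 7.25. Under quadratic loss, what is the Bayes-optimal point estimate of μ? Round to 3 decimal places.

6.877

Posterior for μ is Normal. Precision-weighted mean: (1/6.1·1.0 + 8/3.1·7.25) / (1/6.1 + 8/3.1) = 6.877.
A Normal posterior is symmetric, so mode = mean.
Quadratic loss ⇒ the optimal estimator is the posterior mean.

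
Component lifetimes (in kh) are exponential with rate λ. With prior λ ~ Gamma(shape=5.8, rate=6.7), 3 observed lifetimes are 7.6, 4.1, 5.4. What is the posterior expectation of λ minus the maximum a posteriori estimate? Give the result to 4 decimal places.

0.0420

Σ times = 17.1. Posterior: Gamma(shape = 5.8+3 = 8.8, rate = 6.7+17.1 = 23.8).
Mode = (α−1)/β = 7.8/23.8 = 0.3277.
Mean = α/β = 8.8/23.8 = 0.3697.
Difference = 0.3697 − 0.3277 = 0.0420.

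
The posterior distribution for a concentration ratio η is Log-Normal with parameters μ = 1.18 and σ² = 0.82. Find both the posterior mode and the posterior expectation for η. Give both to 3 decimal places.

posterior mode = 1.433, posterior expectation = 4.904

Mode = exp(μ − σ²) = exp(0.36) = 1.433.
Mean = exp(μ + σ²/2) = exp(1.590) = 4.904.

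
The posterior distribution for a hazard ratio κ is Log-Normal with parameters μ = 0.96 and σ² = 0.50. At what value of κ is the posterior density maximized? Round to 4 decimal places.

1.5841

Mode = exp(μ − σ²) = exp(0.46) = 1.5841.
Mean = exp(μ + σ²/2) = exp(1.210) = 3.3535.
This is the posterior mode — the MAP estimate.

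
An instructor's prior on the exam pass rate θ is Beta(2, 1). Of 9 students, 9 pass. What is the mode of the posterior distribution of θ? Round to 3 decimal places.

Posterior: Beta(2+9, 1+0) = Beta(11, 1).
Since β = 1 ≤ 1 and α > 1, the Beta density is monotone increasing on [0,1]; the mode is at 1.
Mean = 11/(11+1) = 0.917.
This is the posterior mode — the MAP estimate.

1.000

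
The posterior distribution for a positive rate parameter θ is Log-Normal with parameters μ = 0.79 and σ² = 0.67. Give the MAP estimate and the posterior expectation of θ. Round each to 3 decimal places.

Mode = exp(μ − σ²) = exp(0.12) = 1.127.
Mean = exp(μ + σ²/2) = exp(1.125) = 3.080.
The mean is pulled above the mode by the posterior's right skew.

MAP = 1.127, posterior mean = 3.080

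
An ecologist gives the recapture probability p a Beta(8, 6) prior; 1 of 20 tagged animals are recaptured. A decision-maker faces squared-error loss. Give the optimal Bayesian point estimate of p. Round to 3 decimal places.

Posterior: Beta(8+1, 6+19) = Beta(9, 25).
Mode = (9−1)/(9+25−2) = 8/32 = 0.250.
Mean = 9/(9+25) = 9/34 = 0.265.
Squared-error loss ⇒ the optimal estimator is the posterior mean.

0.265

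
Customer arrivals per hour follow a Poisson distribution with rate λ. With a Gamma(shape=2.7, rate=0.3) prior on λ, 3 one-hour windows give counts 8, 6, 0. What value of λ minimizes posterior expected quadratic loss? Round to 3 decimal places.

Σ counts = 14. Posterior: Gamma(shape = 2.7+14 = 16.7, rate = 0.3+3 = 3.3).
Mode = (α−1)/β = 15.7/3.3 = 4.758.
Mean = α/β = 16.7/3.3 = 5.061.
Quadratic loss ⇒ the optimal estimator is the posterior mean.

5.061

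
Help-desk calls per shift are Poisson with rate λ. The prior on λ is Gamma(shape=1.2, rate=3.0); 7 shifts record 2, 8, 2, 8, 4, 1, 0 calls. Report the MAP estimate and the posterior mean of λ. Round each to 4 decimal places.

MAP = 2.5200, posterior mean = 2.6200

Σ counts = 25. Posterior: Gamma(shape = 1.2+25 = 26.2, rate = 3.0+7 = 10.0).
Mode = (α−1)/β = 25.2/10.0 = 2.5200.
Mean = α/β = 26.2/10.0 = 2.6200.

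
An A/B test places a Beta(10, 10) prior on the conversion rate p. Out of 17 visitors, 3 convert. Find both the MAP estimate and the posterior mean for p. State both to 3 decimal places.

MAP: 0.343. Posterior mean: 0.351.

Posterior: Beta(10+3, 10+14) = Beta(13, 24).
Mode = (13−1)/(13+24−2) = 12/35 = 0.343.
Mean = 13/(13+24) = 13/37 = 0.351.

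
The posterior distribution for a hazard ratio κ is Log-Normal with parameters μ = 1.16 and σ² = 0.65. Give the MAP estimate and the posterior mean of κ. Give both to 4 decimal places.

MAP = 1.6653; posterior mean = 4.4150

Mode = exp(μ − σ²) = exp(0.51) = 1.6653.
Mean = exp(μ + σ²/2) = exp(1.485) = 4.4150.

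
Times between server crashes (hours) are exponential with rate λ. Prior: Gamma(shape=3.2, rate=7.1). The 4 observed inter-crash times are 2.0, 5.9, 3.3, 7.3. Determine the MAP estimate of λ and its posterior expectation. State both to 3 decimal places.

Σ times = 18.5. Posterior: Gamma(shape = 3.2+4 = 7.2, rate = 7.1+18.5 = 25.6).
Mode = (α−1)/β = 6.2/25.6 = 0.242.
Mean = α/β = 7.2/25.6 = 0.281.

MAP = 0.242; posterior mean = 0.281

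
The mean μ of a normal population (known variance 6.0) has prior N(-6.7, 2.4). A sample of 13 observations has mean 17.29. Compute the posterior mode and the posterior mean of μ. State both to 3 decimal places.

MAP = 13.421, posterior mean = 13.421

Posterior for μ is Normal. Precision-weighted mean: (1/2.4·-6.7 + 13/6.0·17.29) / (1/2.4 + 13/6.0) = 13.421.
A Normal posterior is symmetric, so mode = mean.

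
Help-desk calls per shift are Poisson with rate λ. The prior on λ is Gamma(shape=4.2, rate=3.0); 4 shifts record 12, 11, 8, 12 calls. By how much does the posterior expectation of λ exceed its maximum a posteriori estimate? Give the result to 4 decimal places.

Σ counts = 43. Posterior: Gamma(shape = 4.2+43 = 47.2, rate = 3.0+4 = 7.0).
Mode = (α−1)/β = 46.2/7.0 = 6.6000.
Mean = α/β = 47.2/7.0 = 6.7429.
Difference = 6.7429 − 6.6000 = 0.1429.
Right-skewed posterior ⇒ mode < mean.

0.1429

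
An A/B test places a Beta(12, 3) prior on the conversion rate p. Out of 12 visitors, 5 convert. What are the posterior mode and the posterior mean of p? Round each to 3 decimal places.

Posterior: Beta(12+5, 3+7) = Beta(17, 10).
Mode = (17−1)/(17+10−2) = 16/25 = 0.640.
Mean = 17/(17+10) = 17/27 = 0.630.

posterior mode = 0.640, posterior mean = 0.630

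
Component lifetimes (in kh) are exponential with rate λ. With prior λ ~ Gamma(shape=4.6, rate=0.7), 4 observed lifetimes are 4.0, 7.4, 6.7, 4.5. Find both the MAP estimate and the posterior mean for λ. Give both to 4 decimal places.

MAP = 0.3262; posterior mean = 0.3691

Σ times = 22.6. Posterior: Gamma(shape = 4.6+4 = 8.6, rate = 0.7+22.6 = 23.3).
Mode = (α−1)/β = 7.6/23.3 = 0.3262.
Mean = α/β = 8.6/23.3 = 0.3691.
The posterior is right-skewed, so the mean exceeds the mode.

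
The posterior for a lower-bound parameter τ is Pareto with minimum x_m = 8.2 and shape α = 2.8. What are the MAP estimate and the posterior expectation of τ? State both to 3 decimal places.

The Pareto density is strictly decreasing on [x_m, ∞), so the mode is x_m = 8.200.
Mean = α·x_m/(α−1) = 2.8·8.2/1.8 = 12.756.

MAP: 8.200. Posterior mean: 12.756.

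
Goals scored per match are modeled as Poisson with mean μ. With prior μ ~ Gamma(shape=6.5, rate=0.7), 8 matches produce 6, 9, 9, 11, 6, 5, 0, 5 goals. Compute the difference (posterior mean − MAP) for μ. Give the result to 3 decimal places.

Σ counts = 51. Posterior: Gamma(shape = 6.5+51 = 57.5, rate = 0.7+8 = 8.7).
Mode = (α−1)/β = 56.5/8.7 = 6.494.
Mean = α/β = 57.5/8.7 = 6.609.
Difference = 6.609 − 6.494 = 0.115.

0.115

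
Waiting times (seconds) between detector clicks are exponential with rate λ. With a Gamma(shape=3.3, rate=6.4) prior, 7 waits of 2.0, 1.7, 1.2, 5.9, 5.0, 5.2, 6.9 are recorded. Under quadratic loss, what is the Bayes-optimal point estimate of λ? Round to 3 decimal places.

0.300

Σ times = 27.9. Posterior: Gamma(shape = 3.3+7 = 10.3, rate = 6.4+27.9 = 34.3).
Mode = (α−1)/β = 9.3/34.3 = 0.271.
Mean = α/β = 10.3/34.3 = 0.300.
Quadratic loss ⇒ the optimal estimator is the posterior mean.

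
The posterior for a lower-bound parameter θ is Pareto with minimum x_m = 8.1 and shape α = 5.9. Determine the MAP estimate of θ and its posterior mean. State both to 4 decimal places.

The Pareto density is strictly decreasing on [x_m, ∞), so the mode is x_m = 8.1000.
Mean = α·x_m/(α−1) = 5.9·8.1/4.9 = 9.7531.

MAP = 8.1000; posterior mean = 9.7531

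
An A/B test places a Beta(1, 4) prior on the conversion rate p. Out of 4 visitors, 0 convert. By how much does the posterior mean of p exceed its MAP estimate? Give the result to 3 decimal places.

0.111

Posterior: Beta(1+0, 4+4) = Beta(1, 8).
Since α = 1 ≤ 1 and β > 1, the Beta density is monotone decreasing on [0,1]; the mode is at 0.
Mean = 1/(1+8) = 0.111.
Difference = 0.111 − 0.000 = 0.111.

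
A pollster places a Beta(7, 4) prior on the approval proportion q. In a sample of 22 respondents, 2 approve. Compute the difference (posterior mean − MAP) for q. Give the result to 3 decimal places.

0.015

Posterior: Beta(7+2, 4+20) = Beta(9, 24).
Mode = (9−1)/(9+24−2) = 8/31 = 0.258.
Mean = 9/(9+24) = 9/33 = 0.273.
Difference = 0.273 − 0.258 = 0.015.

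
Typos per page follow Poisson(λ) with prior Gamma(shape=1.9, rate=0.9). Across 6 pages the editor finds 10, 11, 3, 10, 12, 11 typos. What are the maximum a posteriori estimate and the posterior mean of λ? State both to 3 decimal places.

MAP = 8.391; posterior mean = 8.536

Σ counts = 57. Posterior: Gamma(shape = 1.9+57 = 58.9, rate = 0.9+6 = 6.9).
Mode = (α−1)/β = 57.9/6.9 = 8.391.
Mean = α/β = 58.9/6.9 = 8.536.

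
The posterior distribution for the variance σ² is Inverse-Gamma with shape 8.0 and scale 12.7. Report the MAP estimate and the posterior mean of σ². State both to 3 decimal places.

MAP = 1.411; posterior mean = 1.814

Mode = β/(α+1) = 12.7/9.0 = 1.411.
Mean = β/(α−1) = 12.7/7.0 = 1.814.
The posterior is right-skewed, so the mean exceeds the mode.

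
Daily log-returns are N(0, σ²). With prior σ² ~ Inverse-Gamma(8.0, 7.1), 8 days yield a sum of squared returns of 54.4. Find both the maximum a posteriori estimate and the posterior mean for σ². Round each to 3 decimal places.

MAP: 2.638. Posterior mean: 3.118.

Posterior: Inverse-Gamma(shape = 8.0+8/2 = 12.0, scale = 7.1+54.4/2 = 34.3).
Mode = β/(α+1) = 34.3/13.0 = 2.638.
Mean = β/(α−1) = 34.3/11.0 = 3.118.
Mean > mode: the posterior has a right tail.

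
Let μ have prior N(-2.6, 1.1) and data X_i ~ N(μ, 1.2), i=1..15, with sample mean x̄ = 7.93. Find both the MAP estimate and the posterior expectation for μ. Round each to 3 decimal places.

MAP = 7.216, posterior mean = 7.216

Posterior for μ is Normal. Precision-weighted mean: (1/1.1·-2.6 + 15/1.2·7.93) / (1/1.1 + 15/1.2) = 7.216.
A Normal posterior is symmetric, so mode = mean.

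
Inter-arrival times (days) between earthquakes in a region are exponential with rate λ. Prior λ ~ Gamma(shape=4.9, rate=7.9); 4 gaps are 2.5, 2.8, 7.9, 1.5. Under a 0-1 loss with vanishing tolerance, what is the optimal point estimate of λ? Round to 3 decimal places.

Σ times = 14.7. Posterior: Gamma(shape = 4.9+4 = 8.9, rate = 7.9+14.7 = 22.6).
Mode = (α−1)/β = 7.9/22.6 = 0.350.
Mean = α/β = 8.9/22.6 = 0.394.
This is the posterior mode — the MAP estimate.

0.350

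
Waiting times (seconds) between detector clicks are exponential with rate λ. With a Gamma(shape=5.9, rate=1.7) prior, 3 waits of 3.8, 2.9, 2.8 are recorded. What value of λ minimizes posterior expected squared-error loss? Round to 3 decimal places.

0.795

Σ times = 9.5. Posterior: Gamma(shape = 5.9+3 = 8.9, rate = 1.7+9.5 = 11.2).
Mode = (α−1)/β = 7.9/11.2 = 0.705.
Mean = α/β = 8.9/11.2 = 0.795.
Squared-error loss ⇒ the optimal estimator is the posterior mean.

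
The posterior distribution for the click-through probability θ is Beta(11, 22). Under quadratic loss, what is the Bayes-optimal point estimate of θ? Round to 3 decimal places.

0.333

Mode = (11−1)/(11+22−2) = 10/31 = 0.323.
Mean = 11/(11+22) = 11/33 = 0.333.
Quadratic loss ⇒ the optimal estimator is the posterior mean.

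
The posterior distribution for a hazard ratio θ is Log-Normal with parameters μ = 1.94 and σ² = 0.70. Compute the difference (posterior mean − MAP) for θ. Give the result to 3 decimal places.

6.419

Mode = exp(μ − σ²) = exp(1.24) = 3.456.
Mean = exp(μ + σ²/2) = exp(2.290) = 9.875.
Difference = 9.875 − 3.456 = 6.419.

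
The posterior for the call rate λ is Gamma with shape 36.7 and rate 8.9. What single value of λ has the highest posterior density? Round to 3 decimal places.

4.011

Mode = (α−1)/β = 35.7/8.9 = 4.011.
Mean = α/β = 36.7/8.9 = 4.124.
This is the posterior mode — the MAP estimate.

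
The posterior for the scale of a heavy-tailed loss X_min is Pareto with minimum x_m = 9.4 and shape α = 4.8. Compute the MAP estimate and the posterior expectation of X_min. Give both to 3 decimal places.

The Pareto density is strictly decreasing on [x_m, ∞), so the mode is x_m = 9.400.
Mean = α·x_m/(α−1) = 4.8·9.4/3.8 = 11.874.
Right-skewed posterior ⇒ mode < mean.

X_min_MAP = 9.400, E[X_min|data] = 11.874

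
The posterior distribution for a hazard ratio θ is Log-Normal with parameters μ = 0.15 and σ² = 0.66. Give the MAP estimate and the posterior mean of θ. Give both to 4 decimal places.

MAP: 0.6005. Posterior mean: 1.6161.

Mode = exp(μ − σ²) = exp(-0.51) = 0.6005.
Mean = exp(μ + σ²/2) = exp(0.480) = 1.6161.
The posterior is right-skewed, so the mean exceeds the mode.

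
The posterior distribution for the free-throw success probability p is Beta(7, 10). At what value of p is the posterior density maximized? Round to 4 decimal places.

0.4000

Mode = (7−1)/(7+10−2) = 6/15 = 0.4000.
Mean = 7/(7+10) = 7/17 = 0.4118.
This is the posterior mode — the MAP estimate.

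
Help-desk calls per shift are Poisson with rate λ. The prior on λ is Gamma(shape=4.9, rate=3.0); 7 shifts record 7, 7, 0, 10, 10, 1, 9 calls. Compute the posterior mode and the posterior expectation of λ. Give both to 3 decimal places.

Σ counts = 44. Posterior: Gamma(shape = 4.9+44 = 48.9, rate = 3.0+7 = 10.0).
Mode = (α−1)/β = 47.9/10.0 = 4.790.
Mean = α/β = 48.9/10.0 = 4.890.

MAP = 4.790; posterior mean = 4.890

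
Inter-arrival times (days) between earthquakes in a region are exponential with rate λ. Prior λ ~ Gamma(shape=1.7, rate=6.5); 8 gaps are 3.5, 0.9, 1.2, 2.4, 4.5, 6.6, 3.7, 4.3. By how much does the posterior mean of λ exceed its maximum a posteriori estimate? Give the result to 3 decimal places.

0.030

Σ times = 27.1. Posterior: Gamma(shape = 1.7+8 = 9.7, rate = 6.5+27.1 = 33.6).
Mode = (α−1)/β = 8.7/33.6 = 0.259.
Mean = α/β = 9.7/33.6 = 0.289.
Difference = 0.289 − 0.259 = 0.030.
Mean > mode: the posterior has a right tail.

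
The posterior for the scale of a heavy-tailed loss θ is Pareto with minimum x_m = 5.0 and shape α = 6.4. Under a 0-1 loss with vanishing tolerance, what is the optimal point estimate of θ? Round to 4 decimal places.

5.0000

The Pareto density is strictly decreasing on [x_m, ∞), so the mode is x_m = 5.0000.
Mean = α·x_m/(α−1) = 6.4·5.0/5.4 = 5.9259.
This is the posterior mode — the MAP estimate.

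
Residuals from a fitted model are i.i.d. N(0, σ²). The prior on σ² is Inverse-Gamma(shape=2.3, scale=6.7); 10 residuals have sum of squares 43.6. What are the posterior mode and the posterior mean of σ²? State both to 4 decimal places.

MAP = 3.4337, posterior mean = 4.5238

Posterior: Inverse-Gamma(shape = 2.3+10/2 = 7.3, scale = 6.7+43.6/2 = 28.5).
Mode = β/(α+1) = 28.5/8.3 = 3.4337.
Mean = β/(α−1) = 28.5/6.3 = 4.5238.
Right-skewed posterior ⇒ mode < mean.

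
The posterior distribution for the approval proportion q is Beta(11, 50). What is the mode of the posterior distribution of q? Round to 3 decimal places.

Mode = (11−1)/(11+50−2) = 10/59 = 0.169.
Mean = 11/(11+50) = 11/61 = 0.180.
This is the posterior mode — the MAP estimate.

0.169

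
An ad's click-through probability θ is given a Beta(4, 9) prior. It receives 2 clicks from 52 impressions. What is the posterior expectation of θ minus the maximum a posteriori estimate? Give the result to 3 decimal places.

Posterior: Beta(4+2, 9+50) = Beta(6, 59).
Mode = (6−1)/(6+59−2) = 5/63 = 0.079.
Mean = 6/(6+59) = 6/65 = 0.092.
Difference = 0.092 − 0.079 = 0.013.

0.013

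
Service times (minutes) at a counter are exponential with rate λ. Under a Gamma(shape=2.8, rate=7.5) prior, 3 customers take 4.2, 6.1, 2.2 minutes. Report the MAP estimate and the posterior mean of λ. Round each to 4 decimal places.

λ_MAP = 0.2400, E[λ|data] = 0.2900

Σ times = 12.5. Posterior: Gamma(shape = 2.8+3 = 5.8, rate = 7.5+12.5 = 20.0).
Mode = (α−1)/β = 4.8/20.0 = 0.2400.
Mean = α/β = 5.8/20.0 = 0.2900.
The mean is pulled above the mode by the posterior's right skew.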